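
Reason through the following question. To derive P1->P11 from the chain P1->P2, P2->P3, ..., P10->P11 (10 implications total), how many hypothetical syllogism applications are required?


With 10 implications in a chain connecting 11 propositions:
P1->P2, P2->P3, ..., P10->P11
Steps needed = (number of implications) - 1 = 10 - 1 = 9

9


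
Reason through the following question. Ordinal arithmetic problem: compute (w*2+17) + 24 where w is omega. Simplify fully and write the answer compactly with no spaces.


Compute (w*2+17) + 24.
Ordinal + is associative but NOT commutative; for finite n>0, n + w = w but w + n stays w+n.
By associativity: (w*2+17) + 24 = w*2 + (17+24) = w*2+41.
Result = w*2+41

w*2+41


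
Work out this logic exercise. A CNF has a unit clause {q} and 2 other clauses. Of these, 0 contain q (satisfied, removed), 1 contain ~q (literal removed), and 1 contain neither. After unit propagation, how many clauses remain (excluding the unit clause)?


Satisfied (removed): 0
Shortened (remain): 1
Unchanged (remain): 1
Remaining = 1 + 1 = 2

2


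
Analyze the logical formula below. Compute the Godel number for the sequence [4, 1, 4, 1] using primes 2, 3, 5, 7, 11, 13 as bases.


Encode each element as an exponent of the corresponding prime:
  2^4 = 16
  3^1 = 3
  5^4 = 625
  7^1 = 7
Product = 16 * 3 * 625 * 7 = 210000

210000


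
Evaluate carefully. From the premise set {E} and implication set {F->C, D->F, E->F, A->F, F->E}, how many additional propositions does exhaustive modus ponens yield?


Initial facts: {E}
Apply modus ponens to closure:
  E and E->F  =>  F
  F and F->C  =>  C
Final known: {C, E, F}
New propositions: {C, F}
Count = 2

2


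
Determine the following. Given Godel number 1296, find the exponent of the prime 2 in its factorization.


Factorize 1296 by dividing by 2 repeatedly.
Division steps: 2 divides 1296 exactly 4 time(s).
Exponent of 2 = 4

4


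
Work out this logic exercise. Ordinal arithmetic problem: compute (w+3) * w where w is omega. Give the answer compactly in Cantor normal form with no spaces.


Compute (w+3) * w.
Ordinal * is associative and left-distributive over +, but NOT commutative; for finite n>1, n*w = w but w*n stays w*n.
(w+3) * w = sup{(w+3)*k : k<w} = sup{w*k+3} = w^2 (the +3 tail is absorbed in the limit).
Result = w^2

w^2


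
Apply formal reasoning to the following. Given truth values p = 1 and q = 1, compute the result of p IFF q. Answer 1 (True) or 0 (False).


p = 1, q = 1
Operation: p IFF q
Evaluate: 1 IFF 1 = 1

1


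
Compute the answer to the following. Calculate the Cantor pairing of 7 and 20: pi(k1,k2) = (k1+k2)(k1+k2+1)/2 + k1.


k1 + k2 = 27
(k1+k2)(k1+k2+1)/2 = 27 * 28 / 2 = 378
pi = 378 + 7 = 385

385


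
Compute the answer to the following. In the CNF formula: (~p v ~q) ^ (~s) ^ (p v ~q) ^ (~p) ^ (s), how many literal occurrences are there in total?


Counting literals in each clause:
Clause 1: 2 literal(s)
Clause 2: 1 literal(s)
Clause 3: 2 literal(s)
Clause 4: 1 literal(s)
Clause 5: 1 literal(s)
Total = 7

7


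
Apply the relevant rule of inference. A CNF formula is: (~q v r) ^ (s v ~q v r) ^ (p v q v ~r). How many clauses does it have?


A CNF formula is a conjunction of clauses.
Clauses are separated by ^.
Counting the conjuncts: 3 clauses.

3


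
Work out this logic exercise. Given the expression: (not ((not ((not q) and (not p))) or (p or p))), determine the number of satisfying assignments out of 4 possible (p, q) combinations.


Check all 4 assignments:
p=0, q=0: 1
p=0, q=1: 0
p=1, q=0: 0
p=1, q=1: 0
Count of True = 1

1


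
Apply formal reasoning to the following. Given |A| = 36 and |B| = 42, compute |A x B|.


The Cartesian product A x B contains all ordered pairs (a, b).
|A x B| = |A| * |B| = 36 * 42 = 1512

1512


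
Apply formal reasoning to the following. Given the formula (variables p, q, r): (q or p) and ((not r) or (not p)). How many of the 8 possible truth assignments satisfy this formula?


Evaluate all 8 assignments for p, q, r:
p=0, q=0, r=0: 0
p=0, q=0, r=1: 0
p=0, q=1, r=0: 1
p=0, q=1, r=1: 1
p=1, q=0, r=0: 1
p=1, q=0, r=1: 0
p=1, q=1, r=0: 1
p=1, q=1, r=1: 0
Satisfying count = 4

4


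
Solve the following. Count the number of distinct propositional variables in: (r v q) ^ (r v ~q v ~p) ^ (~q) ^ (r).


Identify each variable that appears in the formula.
Variables found: p, q, r
Count = 3

3


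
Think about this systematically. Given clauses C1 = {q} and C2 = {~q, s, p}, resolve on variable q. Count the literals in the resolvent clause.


Remove q from C1 and ~q from C2.
C1 remainder: {}
C2 remainder: {s, p}
Union (resolvent): {p, s}
Resolvent has 2 literal(s).

2


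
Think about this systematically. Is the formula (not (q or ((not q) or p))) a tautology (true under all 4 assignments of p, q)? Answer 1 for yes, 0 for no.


Check all 4 assignments:
p=0, q=0: 0
p=0, q=1: 0
p=1, q=0: 0
p=1, q=1: 0
Satisfying count = 0/4.
Tautology iff count = 4: no.

0


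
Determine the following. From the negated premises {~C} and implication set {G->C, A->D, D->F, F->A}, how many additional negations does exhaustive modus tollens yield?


Initial negated facts: {~C}
Apply modus tollens to closure:
  ~C and G->C  =>  ~G
Final negated: {~C, ~G}
New negations: {~G}
Count = 1

1


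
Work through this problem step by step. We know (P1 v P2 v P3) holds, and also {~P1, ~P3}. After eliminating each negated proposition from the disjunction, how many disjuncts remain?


Original disjuncts (3): P1, P2, P3
Negated (eliminate): ~P1, ~P3
Remaining disjuncts: P2
Count = 3 - 2 = 1

1


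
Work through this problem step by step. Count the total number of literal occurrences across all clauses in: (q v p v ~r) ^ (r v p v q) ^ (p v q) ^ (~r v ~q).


Counting literals in each clause:
Clause 1: 3 literal(s)
Clause 2: 3 literal(s)
Clause 3: 2 literal(s)
Clause 4: 2 literal(s)
Total = 10

10


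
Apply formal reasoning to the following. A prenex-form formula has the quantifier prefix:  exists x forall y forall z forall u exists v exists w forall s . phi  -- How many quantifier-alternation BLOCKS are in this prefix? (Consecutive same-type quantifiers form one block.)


Quantifier-type sequence: E A A A E E A  (A=forall, E=exists)
Group into maximal same-type runs:
  Ex1 | Ax3 | Ex2 | Ax1
Number of blocks = 4

4


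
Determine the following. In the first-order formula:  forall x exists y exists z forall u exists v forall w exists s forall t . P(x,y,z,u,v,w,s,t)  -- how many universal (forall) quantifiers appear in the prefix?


Quantifier prefix: forall x exists y exists z forall u exists v forall w exists s forall t
Mark each quantifier type:
  U E E U E U E U
Universal count = 4, Existential count = 4
Asked for universal (forall) quantifiers: 4

4


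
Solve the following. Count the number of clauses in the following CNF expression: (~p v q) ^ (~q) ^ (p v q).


A CNF formula is a conjunction of clauses.
Clauses are separated by ^.
Counting the conjuncts: 3 clauses.

3


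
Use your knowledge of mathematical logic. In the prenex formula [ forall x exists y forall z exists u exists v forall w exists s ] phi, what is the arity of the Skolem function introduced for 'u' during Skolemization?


Quantifier prefix: forall x exists y forall z exists u exists v forall w exists s
'u' is existentially quantified at position 4.
Universal variables preceding it: x, z
Skolem function arity = 2

2


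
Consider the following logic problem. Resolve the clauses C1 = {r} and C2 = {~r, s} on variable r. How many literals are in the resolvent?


Remove r from C1 and ~r from C2.
C1 remainder: {}
C2 remainder: {s}
Union (resolvent): {s}
Resolvent has 1 literal(s).

1


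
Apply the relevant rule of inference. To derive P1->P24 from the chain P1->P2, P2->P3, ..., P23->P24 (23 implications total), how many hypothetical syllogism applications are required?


With 23 implications in a chain connecting 24 propositions:
P1->P2, P2->P3, ..., P23->P24
Steps needed = (number of implications) - 1 = 23 - 1 = 22

22


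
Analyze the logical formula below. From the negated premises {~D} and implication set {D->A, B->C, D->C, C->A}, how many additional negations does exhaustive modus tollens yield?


Initial negated facts: {~D}
Apply modus tollens to closure:
  (no implication fires)
Final negated: {~D}
New negations: {(none)}
Count = 0

0


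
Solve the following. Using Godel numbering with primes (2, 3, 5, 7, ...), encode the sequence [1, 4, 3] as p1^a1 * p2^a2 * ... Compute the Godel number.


Encode each element as an exponent of the corresponding prime:
  2^1 = 2
  3^4 = 81
  5^3 = 125
Product = 2 * 81 * 125 = 20250

20250


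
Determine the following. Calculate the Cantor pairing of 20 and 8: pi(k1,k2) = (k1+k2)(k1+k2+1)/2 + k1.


k1 + k2 = 28
(k1+k2)(k1+k2+1)/2 = 28 * 29 / 2 = 406
pi = 406 + 20 = 426

426


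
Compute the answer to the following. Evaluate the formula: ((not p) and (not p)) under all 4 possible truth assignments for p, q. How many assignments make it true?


Check all 4 assignments:
p=0, q=0: 1
p=0, q=1: 1
p=1, q=0: 0
p=1, q=1: 0
Count of True = 2

2


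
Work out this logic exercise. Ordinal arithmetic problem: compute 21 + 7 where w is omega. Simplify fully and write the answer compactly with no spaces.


Compute 21 + 7.
Ordinal + is associative but NOT commutative; for finite n>0, n + w = w but w + n stays w+n.
Both operands finite; ordinal + agrees with natural +: 21 + 7 = 28.
Result = 28

28


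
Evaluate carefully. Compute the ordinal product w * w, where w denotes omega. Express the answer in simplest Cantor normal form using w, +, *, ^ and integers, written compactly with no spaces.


Compute w * w.
Ordinal * is associative and left-distributive over +, but NOT commutative; for finite n>1, n*w = w but w*n stays w*n.
w * w = w^2 by definition.
Result = w^2

w^2


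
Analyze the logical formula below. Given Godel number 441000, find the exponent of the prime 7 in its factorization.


Factorize 441000 by dividing by 7 repeatedly.
Division steps: 7 divides 441000 exactly 2 time(s).
Exponent of 7 = 2

2


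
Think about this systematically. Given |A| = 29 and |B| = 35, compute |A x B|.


The Cartesian product A x B contains all ordered pairs (a, b).
|A x B| = |A| * |B| = 29 * 35 = 1015

1015


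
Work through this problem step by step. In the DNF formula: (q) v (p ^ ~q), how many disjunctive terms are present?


A DNF formula is a disjunction of terms (conjunctions).
Terms are separated by v.
Counting the disjuncts: 2 terms.

2


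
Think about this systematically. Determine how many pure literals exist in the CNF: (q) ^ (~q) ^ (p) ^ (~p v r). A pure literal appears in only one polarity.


Check each variable for pure literal status:
p: mixed (not pure)
q: mixed (not pure)
r: pure positive
Pure literal count = 1

1


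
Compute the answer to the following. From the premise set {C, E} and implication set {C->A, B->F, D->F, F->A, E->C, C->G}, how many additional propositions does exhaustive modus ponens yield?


Initial facts: {C, E}
Apply modus ponens to closure:
  C and C->A  =>  A
  C and C->G  =>  G
Final known: {A, C, E, G}
New propositions: {A, G}
Count = 2

2


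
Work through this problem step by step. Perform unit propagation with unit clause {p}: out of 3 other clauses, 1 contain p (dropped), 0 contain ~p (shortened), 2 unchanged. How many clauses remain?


Satisfied (removed): 1
Shortened (remain): 0
Unchanged (remain): 2
Remaining = 0 + 2 = 2

2


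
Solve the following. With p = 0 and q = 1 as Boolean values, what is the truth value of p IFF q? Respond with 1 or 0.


p = 0, q = 1
Operation: p IFF q
Evaluate: 0 IFF 1 = 0

0


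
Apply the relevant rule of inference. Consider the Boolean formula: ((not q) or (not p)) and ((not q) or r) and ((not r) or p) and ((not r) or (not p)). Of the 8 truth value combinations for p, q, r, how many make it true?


Evaluate all 8 assignments for p, q, r:
p=0, q=0, r=0: 1
p=0, q=0, r=1: 0
p=0, q=1, r=0: 0
p=0, q=1, r=1: 0
p=1, q=0, r=0: 1
p=1, q=0, r=1: 0
p=1, q=1, r=0: 0
p=1, q=1, r=1: 0
Satisfying count = 2

2


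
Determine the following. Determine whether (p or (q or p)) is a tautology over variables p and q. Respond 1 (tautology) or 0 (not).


Check all 4 assignments:
p=0, q=0: 0
p=0, q=1: 1
p=1, q=0: 1
p=1, q=1: 1
Satisfying count = 3/4.
Tautology iff count = 4: no.

0


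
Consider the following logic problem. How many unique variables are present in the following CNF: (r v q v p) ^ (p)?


Identify each variable that appears in the formula.
Variables found: p, q, r
Count = 3

3


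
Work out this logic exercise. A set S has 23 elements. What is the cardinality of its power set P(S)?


The power set of a set with n elements has 2^n elements.
|P(S)| = 2^23 = 8388608

8388608


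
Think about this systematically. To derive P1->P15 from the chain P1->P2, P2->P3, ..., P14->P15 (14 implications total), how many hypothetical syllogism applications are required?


With 14 implications in a chain connecting 15 propositions:
P1->P2, P2->P3, ..., P14->P15
Steps needed = (number of implications) - 1 = 14 - 1 = 13

13


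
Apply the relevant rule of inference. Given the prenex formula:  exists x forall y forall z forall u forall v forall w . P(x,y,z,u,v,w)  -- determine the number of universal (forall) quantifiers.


Quantifier prefix: exists x forall y forall z forall u forall v forall w
Mark each quantifier type:
  E U U U U U
Universal count = 5, Existential count = 1
Asked for universal (forall) quantifiers: 5

5


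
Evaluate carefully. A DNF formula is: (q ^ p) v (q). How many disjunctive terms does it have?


A DNF formula is a disjunction of terms (conjunctions).
Terms are separated by v.
Counting the disjuncts: 2 terms.

2


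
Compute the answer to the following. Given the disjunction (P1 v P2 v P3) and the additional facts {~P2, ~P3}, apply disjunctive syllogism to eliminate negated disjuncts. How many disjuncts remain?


Original disjuncts (3): P1, P2, P3
Negated (eliminate): ~P2, ~P3
Remaining disjuncts: P1
Count = 3 - 2 = 1

1


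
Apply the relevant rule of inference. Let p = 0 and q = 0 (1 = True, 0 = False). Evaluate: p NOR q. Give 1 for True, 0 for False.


p = 0, q = 0
Operation: p NOR q
Evaluate: 0 NOR 0 = 1

1


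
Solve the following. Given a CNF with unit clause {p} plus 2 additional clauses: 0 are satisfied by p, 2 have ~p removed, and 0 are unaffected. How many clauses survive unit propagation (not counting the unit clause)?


Satisfied (removed): 0
Shortened (remain): 2
Unchanged (remain): 0
Remaining = 2 + 0 = 2

2


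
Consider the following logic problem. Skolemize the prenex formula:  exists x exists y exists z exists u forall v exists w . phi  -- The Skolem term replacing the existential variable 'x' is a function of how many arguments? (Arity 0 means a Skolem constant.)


Quantifier prefix: exists x exists y exists z exists u forall v exists w
'x' is existentially quantified at position 1.
No universal quantifiers precede it.
Skolem function arity = 0 (a Skolem constant)

0


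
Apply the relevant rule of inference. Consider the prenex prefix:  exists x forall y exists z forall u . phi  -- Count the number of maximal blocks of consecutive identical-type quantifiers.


Quantifier-type sequence: E A E A  (A=forall, E=exists)
Group into maximal same-type runs:
  Ex1 | Ax1 | Ex1 | Ax1
Number of blocks = 4

4


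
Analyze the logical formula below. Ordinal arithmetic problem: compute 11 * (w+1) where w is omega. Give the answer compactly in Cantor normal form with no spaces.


Compute 11 * (w+1).
Ordinal * is associative and left-distributive over +, but NOT commutative; for finite n>1, n*w = w but w*n stays w*n.
By left-distributivity: 11 * (w+1) = 11*w + 11*1 = w + 11 = w+11.
Result = w+11

w+11


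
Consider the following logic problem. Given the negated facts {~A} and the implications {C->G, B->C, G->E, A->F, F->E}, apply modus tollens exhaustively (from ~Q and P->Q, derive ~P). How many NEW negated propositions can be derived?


Initial negated facts: {~A}
Apply modus tollens to closure:
  (no implication fires)
Final negated: {~A}
New negations: {(none)}
Count = 0

0


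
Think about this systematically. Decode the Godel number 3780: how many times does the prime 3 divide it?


Factorize 3780 by dividing by 3 repeatedly.
Division steps: 3 divides 3780 exactly 3 time(s).
Exponent of 3 = 3

3


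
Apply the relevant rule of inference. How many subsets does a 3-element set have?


The power set of a set with n elements has 2^n elements.
|P(S)| = 2^3 = 8

8


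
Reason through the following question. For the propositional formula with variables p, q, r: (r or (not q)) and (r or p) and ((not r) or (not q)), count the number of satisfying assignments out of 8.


Evaluate all 8 assignments for p, q, r:
p=0, q=0, r=0: 0
p=0, q=0, r=1: 1
p=0, q=1, r=0: 0
p=0, q=1, r=1: 0
p=1, q=0, r=0: 1
p=1, q=0, r=1: 1
p=1, q=1, r=0: 0
p=1, q=1, r=1: 0
Satisfying count = 3

3


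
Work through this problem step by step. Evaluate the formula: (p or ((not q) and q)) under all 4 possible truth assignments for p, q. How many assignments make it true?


Check all 4 assignments:
p=0, q=0: 0
p=0, q=1: 0
p=1, q=0: 1
p=1, q=1: 1
Count of True = 2

2


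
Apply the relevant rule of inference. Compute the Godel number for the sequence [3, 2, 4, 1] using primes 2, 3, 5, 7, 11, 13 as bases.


Encode each element as an exponent of the corresponding prime:
  2^3 = 8
  3^2 = 9
  5^4 = 625
  7^1 = 7
Product = 8 * 9 * 625 * 7 = 315000

315000


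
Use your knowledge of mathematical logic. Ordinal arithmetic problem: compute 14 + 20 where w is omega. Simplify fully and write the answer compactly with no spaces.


Compute 14 + 20.
Ordinal + is associative but NOT commutative; for finite n>0, n + w = w but w + n stays w+n.
Both operands finite; ordinal + agrees with natural +: 14 + 20 = 34.
Result = 34

34


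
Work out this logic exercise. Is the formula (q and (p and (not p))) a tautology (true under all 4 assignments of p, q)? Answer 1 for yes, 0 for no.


Check all 4 assignments:
p=0, q=0: 0
p=0, q=1: 0
p=1, q=0: 0
p=1, q=1: 0
Satisfying count = 0/4.
Tautology iff count = 4: no.

0


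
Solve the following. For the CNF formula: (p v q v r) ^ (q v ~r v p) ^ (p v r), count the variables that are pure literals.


Check each variable for pure literal status:
p: pure positive
q: pure positive
r: mixed (not pure)
Pure literal count = 2

2


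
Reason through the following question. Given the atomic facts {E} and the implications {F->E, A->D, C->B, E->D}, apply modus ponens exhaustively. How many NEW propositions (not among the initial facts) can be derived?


Initial facts: {E}
Apply modus ponens to closure:
  E and E->D  =>  D
Final known: {D, E}
New propositions: {D}
Count = 1

1


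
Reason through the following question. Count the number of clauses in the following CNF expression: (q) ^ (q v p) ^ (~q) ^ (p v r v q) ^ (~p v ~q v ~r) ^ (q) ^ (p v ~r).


A CNF formula is a conjunction of clauses.
Clauses are separated by ^.
Counting the conjuncts: 7 clauses.

7


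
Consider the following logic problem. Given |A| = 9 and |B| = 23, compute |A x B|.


The Cartesian product A x B contains all ordered pairs (a, b).
|A x B| = |A| * |B| = 9 * 23 = 207

207


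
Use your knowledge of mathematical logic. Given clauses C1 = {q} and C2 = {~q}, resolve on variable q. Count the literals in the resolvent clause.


Remove q from C1 and ~q from C2.
C1 remainder: {}
C2 remainder: {}
Union (resolvent): {} (empty clause)
Resolvent has 0 literal(s).

0


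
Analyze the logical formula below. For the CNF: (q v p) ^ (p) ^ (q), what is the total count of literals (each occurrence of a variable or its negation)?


Counting literals in each clause:
Clause 1: 2 literal(s)
Clause 2: 1 literal(s)
Clause 3: 1 literal(s)
Total = 4

4


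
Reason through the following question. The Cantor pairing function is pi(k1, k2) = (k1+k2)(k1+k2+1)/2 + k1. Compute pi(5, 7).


k1 + k2 = 12
(k1+k2)(k1+k2+1)/2 = 12 * 13 / 2 = 78
pi = 78 + 5 = 83

83


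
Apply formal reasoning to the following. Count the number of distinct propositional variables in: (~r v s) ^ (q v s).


Identify each variable that appears in the formula.
Variables found: q, r, s
Count = 3

3


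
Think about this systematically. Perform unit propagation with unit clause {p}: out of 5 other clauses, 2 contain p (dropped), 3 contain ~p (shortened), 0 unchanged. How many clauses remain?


Satisfied (removed): 2
Shortened (remain): 3
Unchanged (remain): 0
Remaining = 3 + 0 = 3

3


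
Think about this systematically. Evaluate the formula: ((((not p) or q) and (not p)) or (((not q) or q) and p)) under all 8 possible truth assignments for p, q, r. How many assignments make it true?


Check all 8 assignments:
p=0, q=0, r=0: 1
p=0, q=0, r=1: 1
p=0, q=1, r=0: 1
p=0, q=1, r=1: 1
p=1, q=0, r=0: 1
p=1, q=0, r=1: 1
p=1, q=1, r=0: 1
p=1, q=1, r=1: 1
Count of True = 8

8


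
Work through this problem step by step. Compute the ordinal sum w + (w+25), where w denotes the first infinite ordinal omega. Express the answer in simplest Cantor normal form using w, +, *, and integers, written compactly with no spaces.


Compute w + (w+25).
Ordinal + is associative but NOT commutative; for finite n>0, n + w = w but w + n stays w+n.
w + (w+25) = (w+w) + 25 = w*2+25.
Result = w*2+25

w*2+25


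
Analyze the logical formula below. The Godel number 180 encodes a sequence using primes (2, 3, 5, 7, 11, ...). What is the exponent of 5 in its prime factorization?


Factorize 180 by dividing by 5 repeatedly.
Division steps: 5 divides 180 exactly 1 time(s).
Exponent of 5 = 1

1


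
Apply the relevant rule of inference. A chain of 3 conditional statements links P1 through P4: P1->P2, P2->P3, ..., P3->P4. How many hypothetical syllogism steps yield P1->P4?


With 3 implications in a chain connecting 4 propositions:
P1->P2, P2->P3, ..., P3->P4
Steps needed = (number of implications) - 1 = 3 - 1 = 2

2


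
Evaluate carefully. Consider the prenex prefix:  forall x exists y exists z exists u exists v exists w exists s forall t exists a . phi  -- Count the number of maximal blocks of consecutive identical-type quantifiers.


Quantifier-type sequence: A E E E E E E A E  (A=forall, E=exists)
Group into maximal same-type runs:
  Ax1 | Ex6 | Ax1 | Ex1
Number of blocks = 4

4


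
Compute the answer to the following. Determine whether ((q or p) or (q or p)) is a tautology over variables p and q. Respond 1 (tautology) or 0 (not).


Check all 4 assignments:
p=0, q=0: 0
p=0, q=1: 1
p=1, q=0: 1
p=1, q=1: 1
Satisfying count = 3/4.
Tautology iff count = 4: no.

0


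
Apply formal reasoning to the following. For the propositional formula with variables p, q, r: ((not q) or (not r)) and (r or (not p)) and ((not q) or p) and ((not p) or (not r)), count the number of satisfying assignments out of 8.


Evaluate all 8 assignments for p, q, r:
p=0, q=0, r=0: 1
p=0, q=0, r=1: 1
p=0, q=1, r=0: 0
p=0, q=1, r=1: 0
p=1, q=0, r=0: 0
p=1, q=0, r=1: 0
p=1, q=1, r=0: 0
p=1, q=1, r=1: 0
Satisfying count = 2

2


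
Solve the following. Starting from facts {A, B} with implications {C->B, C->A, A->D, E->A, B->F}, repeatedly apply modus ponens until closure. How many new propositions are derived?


Initial facts: {A, B}
Apply modus ponens to closure:
  A and A->D  =>  D
  B and B->F  =>  F
Final known: {A, B, D, F}
New propositions: {D, F}
Count = 2

2


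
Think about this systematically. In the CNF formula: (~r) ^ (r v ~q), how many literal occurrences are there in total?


Counting literals in each clause:
Clause 1: 1 literal(s)
Clause 2: 2 literal(s)
Total = 3

3


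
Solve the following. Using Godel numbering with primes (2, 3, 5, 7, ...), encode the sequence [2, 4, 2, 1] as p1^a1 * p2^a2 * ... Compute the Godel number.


Encode each element as an exponent of the corresponding prime:
  2^2 = 4
  3^4 = 81
  5^2 = 25
  7^1 = 7
Product = 4 * 81 * 25 * 7 = 56700

56700


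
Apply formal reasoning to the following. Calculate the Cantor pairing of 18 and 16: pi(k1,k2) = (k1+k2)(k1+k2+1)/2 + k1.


k1 + k2 = 34
(k1+k2)(k1+k2+1)/2 = 34 * 35 / 2 = 595
pi = 595 + 18 = 613

613


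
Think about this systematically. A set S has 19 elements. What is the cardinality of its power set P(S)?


The power set of a set with n elements has 2^n elements.
|P(S)| = 2^19 = 524288

524288


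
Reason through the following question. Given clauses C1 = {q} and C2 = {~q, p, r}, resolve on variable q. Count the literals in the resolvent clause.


Remove q from C1 and ~q from C2.
C1 remainder: {}
C2 remainder: {p, r}
Union (resolvent): {p, r}
Resolvent has 2 literal(s).

2


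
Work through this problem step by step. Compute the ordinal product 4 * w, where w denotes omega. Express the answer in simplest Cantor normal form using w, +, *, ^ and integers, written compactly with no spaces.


Compute 4 * w.
Ordinal * is associative and left-distributive over +, but NOT commutative; for finite n>1, n*w = w but w*n stays w*n.
For finite n>0, n * w = sup{n*k : k<w} = w. So 4 * w = w.
Result = w

w


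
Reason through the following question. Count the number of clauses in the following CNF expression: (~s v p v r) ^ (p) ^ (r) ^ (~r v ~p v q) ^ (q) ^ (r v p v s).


A CNF formula is a conjunction of clauses.
Clauses are separated by ^.
Counting the conjuncts: 6 clauses.

6


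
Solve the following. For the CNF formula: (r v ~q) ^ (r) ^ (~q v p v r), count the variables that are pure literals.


Check each variable for pure literal status:
p: pure positive
q: pure negative
r: pure positive
Pure literal count = 3

3


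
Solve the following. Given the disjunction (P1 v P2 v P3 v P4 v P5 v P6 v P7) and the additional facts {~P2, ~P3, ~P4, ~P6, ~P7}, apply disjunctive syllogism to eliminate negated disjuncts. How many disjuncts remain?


Original disjuncts (7): P1, P2, P3, P4, P5, P6, P7
Negated (eliminate): ~P2, ~P3, ~P4, ~P6, ~P7
Remaining disjuncts: P1, P5
Count = 7 - 5 = 2

2


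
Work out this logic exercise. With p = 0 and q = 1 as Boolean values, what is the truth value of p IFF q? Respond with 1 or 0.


p = 0, q = 1
Operation: p IFF q
Evaluate: 0 IFF 1 = 0

0


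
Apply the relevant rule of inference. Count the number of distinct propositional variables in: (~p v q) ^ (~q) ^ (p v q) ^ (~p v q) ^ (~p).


Identify each variable that appears in the formula.
Variables found: p, q
Count = 2

2


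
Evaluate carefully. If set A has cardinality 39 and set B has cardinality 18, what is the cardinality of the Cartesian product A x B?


The Cartesian product A x B contains all ordered pairs (a, b).
|A x B| = |A| * |B| = 39 * 18 = 702

702


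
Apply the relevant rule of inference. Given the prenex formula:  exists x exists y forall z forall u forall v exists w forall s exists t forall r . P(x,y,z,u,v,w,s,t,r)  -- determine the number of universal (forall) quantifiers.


Quantifier prefix: exists x exists y forall z forall u forall v exists w forall s exists t forall r
Mark each quantifier type:
  E E U U U E U E U
Universal count = 5, Existential count = 4
Asked for universal (forall) quantifiers: 5

5


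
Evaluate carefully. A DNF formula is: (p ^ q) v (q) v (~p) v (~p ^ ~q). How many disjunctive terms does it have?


A DNF formula is a disjunction of terms (conjunctions).
Terms are separated by v.
Counting the disjuncts: 4 terms.

4


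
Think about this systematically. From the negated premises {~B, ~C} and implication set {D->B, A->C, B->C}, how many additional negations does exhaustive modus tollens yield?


Initial negated facts: {~B, ~C}
Apply modus tollens to closure:
  ~B and D->B  =>  ~D
  ~C and A->C  =>  ~A
Final negated: {~A, ~B, ~C, ~D}
New negations: {~A, ~D}
Count = 2

2


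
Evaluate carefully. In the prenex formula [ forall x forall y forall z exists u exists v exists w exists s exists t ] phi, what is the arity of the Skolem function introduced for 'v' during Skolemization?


Quantifier prefix: forall x forall y forall z exists u exists v exists w exists s exists t
'v' is existentially quantified at position 5.
Universal variables preceding it: x, y, z
Skolem function arity = 3

3


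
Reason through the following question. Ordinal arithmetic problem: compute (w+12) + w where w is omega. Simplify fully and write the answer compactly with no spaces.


Compute (w+12) + w.
Ordinal + is associative but NOT commutative; for finite n>0, n + w = w but w + n stays w+n.
(w+12) + w = w + (12+w) = w + w = w*2 (the finite tail 12 is absorbed by the right w).
Result = w*2

w*2


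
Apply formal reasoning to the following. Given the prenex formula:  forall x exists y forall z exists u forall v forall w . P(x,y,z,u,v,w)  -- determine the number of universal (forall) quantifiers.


Quantifier prefix: forall x exists y forall z exists u forall v forall w
Mark each quantifier type:
  U E U E U U
Universal count = 4, Existential count = 2
Asked for universal (forall) quantifiers: 4

4


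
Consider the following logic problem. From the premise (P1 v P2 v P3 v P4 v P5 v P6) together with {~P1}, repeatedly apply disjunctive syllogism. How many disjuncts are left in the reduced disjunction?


Original disjuncts (6): P1, P2, P3, P4, P5, P6
Negated (eliminate): ~P1
Remaining disjuncts: P2, P3, P4, P5, P6
Count = 6 - 1 = 5

5


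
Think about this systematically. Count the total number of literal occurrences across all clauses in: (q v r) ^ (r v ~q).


Counting literals in each clause:
Clause 1: 2 literal(s)
Clause 2: 2 literal(s)
Total = 4

4


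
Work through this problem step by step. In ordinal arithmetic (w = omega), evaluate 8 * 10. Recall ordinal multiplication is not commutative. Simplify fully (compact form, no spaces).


Compute 8 * 10.
Ordinal * is associative and left-distributive over +, but NOT commutative; for finite n>1, n*w = w but w*n stays w*n.
Both finite; ordinal * agrees with natural *: 8 * 10 = 80.
Result = 80

80


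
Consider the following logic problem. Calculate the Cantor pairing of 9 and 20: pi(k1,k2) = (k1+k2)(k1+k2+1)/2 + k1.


k1 + k2 = 29
(k1+k2)(k1+k2+1)/2 = 29 * 30 / 2 = 435
pi = 435 + 9 = 444

444


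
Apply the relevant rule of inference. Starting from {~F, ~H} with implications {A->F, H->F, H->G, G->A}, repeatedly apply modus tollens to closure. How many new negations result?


Initial negated facts: {~F, ~H}
Apply modus tollens to closure:
  ~F and A->F  =>  ~A
  ~A and G->A  =>  ~G
Final negated: {~A, ~F, ~G, ~H}
New negations: {~A, ~G}
Count = 2

2


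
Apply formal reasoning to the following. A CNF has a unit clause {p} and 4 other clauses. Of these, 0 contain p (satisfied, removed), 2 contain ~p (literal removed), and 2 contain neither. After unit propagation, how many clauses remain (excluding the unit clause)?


Satisfied (removed): 0
Shortened (remain): 2
Unchanged (remain): 2
Remaining = 2 + 2 = 4

4


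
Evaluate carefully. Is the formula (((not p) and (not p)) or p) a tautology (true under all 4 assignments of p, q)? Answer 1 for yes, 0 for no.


Check all 4 assignments:
p=0, q=0: 1
p=0, q=1: 1
p=1, q=0: 1
p=1, q=1: 1
Satisfying count = 4/4.
Tautology iff count = 4: yes.

1


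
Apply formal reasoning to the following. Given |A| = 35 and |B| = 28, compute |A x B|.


The Cartesian product A x B contains all ordered pairs (a, b).
|A x B| = |A| * |B| = 35 * 28 = 980

980


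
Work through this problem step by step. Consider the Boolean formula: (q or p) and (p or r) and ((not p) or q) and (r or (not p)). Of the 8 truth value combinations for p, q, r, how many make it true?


Evaluate all 8 assignments for p, q, r:
p=0, q=0, r=0: 0
p=0, q=0, r=1: 0
p=0, q=1, r=0: 0
p=0, q=1, r=1: 1
p=1, q=0, r=0: 0
p=1, q=0, r=1: 0
p=1, q=1, r=0: 0
p=1, q=1, r=1: 1
Satisfying count = 2

2


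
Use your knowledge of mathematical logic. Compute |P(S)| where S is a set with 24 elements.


The power set of a set with n elements has 2^n elements.
|P(S)| = 2^24 = 16777216

16777216


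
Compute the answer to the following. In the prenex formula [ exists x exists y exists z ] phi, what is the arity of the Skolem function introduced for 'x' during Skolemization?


Quantifier prefix: exists x exists y exists z
'x' is existentially quantified at position 1.
No universal quantifiers precede it.
Skolem function arity = 0 (a Skolem constant)

0


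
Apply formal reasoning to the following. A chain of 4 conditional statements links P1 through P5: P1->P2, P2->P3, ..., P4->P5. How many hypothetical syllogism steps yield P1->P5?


With 4 implications in a chain connecting 5 propositions:
P1->P2, P2->P3, ..., P4->P5
Steps needed = (number of implications) - 1 = 4 - 1 = 3

3


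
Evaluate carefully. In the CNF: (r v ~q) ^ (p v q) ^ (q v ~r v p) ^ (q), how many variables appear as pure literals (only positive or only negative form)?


Check each variable for pure literal status:
p: pure positive
q: mixed (not pure)
r: mixed (not pure)
Pure literal count = 1

1


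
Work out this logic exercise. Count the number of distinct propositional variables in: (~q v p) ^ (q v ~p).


Identify each variable that appears in the formula.
Variables found: p, q
Count = 2

2


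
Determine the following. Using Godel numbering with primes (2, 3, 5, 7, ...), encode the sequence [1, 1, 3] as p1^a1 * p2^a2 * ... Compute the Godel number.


Encode each element as an exponent of the corresponding prime:
  2^1 = 2
  3^1 = 3
  5^3 = 125
Product = 2 * 3 * 125 = 750

750


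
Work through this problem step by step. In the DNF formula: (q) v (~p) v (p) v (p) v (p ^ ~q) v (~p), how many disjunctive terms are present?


A DNF formula is a disjunction of terms (conjunctions).
Terms are separated by v.
Counting the disjuncts: 6 terms.

6


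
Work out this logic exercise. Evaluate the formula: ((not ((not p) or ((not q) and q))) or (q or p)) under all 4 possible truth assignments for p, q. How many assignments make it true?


Check all 4 assignments:
p=0, q=0: 0
p=0, q=1: 1
p=1, q=0: 1
p=1, q=1: 1
Count of True = 3

3


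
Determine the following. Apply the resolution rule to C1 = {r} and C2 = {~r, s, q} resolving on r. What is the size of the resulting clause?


Remove r from C1 and ~r from C2.
C1 remainder: {}
C2 remainder: {s, q}
Union (resolvent): {q, s}
Resolvent has 2 literal(s).

2


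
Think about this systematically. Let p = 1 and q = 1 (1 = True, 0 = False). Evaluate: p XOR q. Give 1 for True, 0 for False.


p = 1, q = 1
Operation: p XOR q
Evaluate: 1 XOR 1 = 0

0


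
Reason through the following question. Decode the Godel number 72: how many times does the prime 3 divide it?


Factorize 72 by dividing by 3 repeatedly.
Division steps: 3 divides 72 exactly 2 time(s).
Exponent of 3 = 2

2


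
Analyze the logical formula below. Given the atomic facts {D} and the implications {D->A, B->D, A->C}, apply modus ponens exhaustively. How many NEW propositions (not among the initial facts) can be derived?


Initial facts: {D}
Apply modus ponens to closure:
  D and D->A  =>  A
  A and A->C  =>  C
Final known: {A, C, D}
New propositions: {A, C}
Count = 2

2


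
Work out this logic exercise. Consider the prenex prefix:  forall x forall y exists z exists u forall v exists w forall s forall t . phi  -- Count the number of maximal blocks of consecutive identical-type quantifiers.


Quantifier-type sequence: A A E E A E A A  (A=forall, E=exists)
Group into maximal same-type runs:
  Ax2 | Ex2 | Ax1 | Ex1 | Ax2
Number of blocks = 5

5


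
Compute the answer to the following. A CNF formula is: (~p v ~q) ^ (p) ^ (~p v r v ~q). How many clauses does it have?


A CNF formula is a conjunction of clauses.
Clauses are separated by ^.
Counting the conjuncts: 3 clauses.

3


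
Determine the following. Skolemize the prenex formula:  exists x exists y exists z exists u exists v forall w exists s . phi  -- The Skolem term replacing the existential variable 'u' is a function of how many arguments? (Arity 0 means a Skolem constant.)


Quantifier prefix: exists x exists y exists z exists u exists v forall w exists s
'u' is existentially quantified at position 4.
No universal quantifiers precede it.
Skolem function arity = 0 (a Skolem constant)

0


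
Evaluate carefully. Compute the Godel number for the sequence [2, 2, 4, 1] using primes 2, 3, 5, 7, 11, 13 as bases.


Encode each element as an exponent of the corresponding prime:
  2^2 = 4
  3^2 = 9
  5^4 = 625
  7^1 = 7
Product = 4 * 9 * 625 * 7 = 157500

157500


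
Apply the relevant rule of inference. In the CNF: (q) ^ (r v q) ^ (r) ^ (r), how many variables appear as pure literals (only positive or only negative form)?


Check each variable for pure literal status:
p: absent (not pure)
q: pure positive
r: pure positive
Pure literal count = 2

2


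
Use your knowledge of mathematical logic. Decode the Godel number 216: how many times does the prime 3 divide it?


Factorize 216 by dividing by 3 repeatedly.
Division steps: 3 divides 216 exactly 3 time(s).
Exponent of 3 = 3

3


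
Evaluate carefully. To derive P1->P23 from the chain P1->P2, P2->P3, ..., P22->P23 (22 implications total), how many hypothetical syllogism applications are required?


With 22 implications in a chain connecting 23 propositions:
P1->P2, P2->P3, ..., P22->P23
Steps needed = (number of implications) - 1 = 22 - 1 = 21

21


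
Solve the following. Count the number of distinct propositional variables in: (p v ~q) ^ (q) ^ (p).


Identify each variable that appears in the formula.
Variables found: p, q
Count = 2

2


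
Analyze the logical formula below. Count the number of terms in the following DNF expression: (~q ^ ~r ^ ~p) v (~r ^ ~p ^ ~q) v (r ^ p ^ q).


A DNF formula is a disjunction of terms (conjunctions).
Terms are separated by v.
Counting the disjuncts: 3 terms.

3


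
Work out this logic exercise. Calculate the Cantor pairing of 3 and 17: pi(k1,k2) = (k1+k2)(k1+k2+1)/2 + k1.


k1 + k2 = 20
(k1+k2)(k1+k2+1)/2 = 20 * 21 / 2 = 210
pi = 210 + 3 = 213

213


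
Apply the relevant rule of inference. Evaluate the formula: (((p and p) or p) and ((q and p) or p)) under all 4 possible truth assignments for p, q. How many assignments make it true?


Check all 4 assignments:
p=0, q=0: 0
p=0, q=1: 0
p=1, q=0: 1
p=1, q=1: 1
Count of True = 2

2


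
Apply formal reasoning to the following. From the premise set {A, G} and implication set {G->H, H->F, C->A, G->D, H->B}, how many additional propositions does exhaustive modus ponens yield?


Initial facts: {A, G}
Apply modus ponens to closure:
  G and G->H  =>  H
  H and H->F  =>  F
  G and G->D  =>  D
  H and H->B  =>  B
Final known: {A, B, D, F, G, H}
New propositions: {B, D, F, H}
Count = 4

4


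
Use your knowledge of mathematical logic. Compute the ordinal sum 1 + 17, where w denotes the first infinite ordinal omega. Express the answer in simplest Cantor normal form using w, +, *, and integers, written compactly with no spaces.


Compute 1 + 17.
Ordinal + is associative but NOT commutative; for finite n>0, n + w = w but w + n stays w+n.
Both operands finite; ordinal + agrees with natural +: 1 + 17 = 18.
Result = 18

18


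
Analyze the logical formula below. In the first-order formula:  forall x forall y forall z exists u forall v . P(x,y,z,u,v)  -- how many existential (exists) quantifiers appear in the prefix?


Quantifier prefix: forall x forall y forall z exists u forall v
Mark each quantifier type:
  U U U E U
Universal count = 4, Existential count = 1
Asked for existential (exists) quantifiers: 1

1
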